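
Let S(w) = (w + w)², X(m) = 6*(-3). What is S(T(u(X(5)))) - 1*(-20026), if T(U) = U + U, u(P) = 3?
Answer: 20170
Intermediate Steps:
X(m) = -18
T(U) = 2*U
S(w) = 4*w² (S(w) = (2*w)² = 4*w²)
S(T(u(X(5)))) - 1*(-20026) = 4*(2*3)² - 1*(-20026) = 4*6² + 20026 = 4*36 + 20026 = 144 + 20026 = 20170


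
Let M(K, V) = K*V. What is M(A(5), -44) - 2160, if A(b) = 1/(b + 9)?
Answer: -15142/7 ≈ -2163.1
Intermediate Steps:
A(b) = 1/(9 + b)
M(A(5), -44) - 2160 = -44/(9 + 5) - 2160 = -44/14 - 2160 = (1/14)*(-44) - 2160 = -22/7 - 2160 = -15142/7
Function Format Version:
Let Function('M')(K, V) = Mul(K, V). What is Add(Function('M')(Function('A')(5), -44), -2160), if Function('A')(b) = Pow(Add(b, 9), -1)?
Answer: Rational(-15142, 7) ≈ -2163.1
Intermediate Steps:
Function('A')(b) = Pow(Add(9, b), -1)
Add(Function('M')(Function('A')(5), -44), -2160) = Add(Mul(Pow(Add(9, 5), -1), -44), -2160) = Add(Mul(Pow(14, -1), -44), -2160) = Add(Mul(Rational(1, 14), -44), -2160) = Add(Rational(-22, 7), -2160) = Rational(-15142, 7)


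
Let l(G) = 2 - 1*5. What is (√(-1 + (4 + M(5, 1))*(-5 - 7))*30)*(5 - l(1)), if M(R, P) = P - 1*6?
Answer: 240*√11 ≈ 795.99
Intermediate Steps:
M(R, P) = -6 + P (M(R, P) = P - 6 = -6 + P)
l(G) = -3 (l(G) = 2 - 5 = -3)
(√(-1 + (4 + M(5, 1))*(-5 - 7))*30)*(5 - l(1)) = (√(-1 + (4 + (-6 + 1))*(-5 - 7))*30)*(5 - 1*(-3)) = (√(-1 + (4 - 5)*(-12))*30)*(5 + 3) = (√(-1 - 1*(-12))*30)*8 = (√(-1 + 12)*30)*8 = (√11*30)*8 = (30*√11)*8 = 240*√11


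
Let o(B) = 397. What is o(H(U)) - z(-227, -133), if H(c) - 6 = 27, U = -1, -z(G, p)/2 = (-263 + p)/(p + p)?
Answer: 53197/133 ≈ 399.98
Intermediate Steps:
z(G, p) = -(-263 + p)/p (z(G, p) = -2*(-263 + p)/(p + p) = -2*(-263 + p)/(2*p) = -2*(-263 + p)*1/(2*p) = -(-263 + p)/p)
H(c) = 33 (H(c) = 6 + 27 = 33)
o(H(U)) - z(-227, -133) = 397 - (263 - 1*(-133))/(-133) = 397 - (-1)*(263 + 133)/133 = 397 - (-1)*396/133 = 397 - 1*(-396/133) = 397 + 396/133 = 53197/133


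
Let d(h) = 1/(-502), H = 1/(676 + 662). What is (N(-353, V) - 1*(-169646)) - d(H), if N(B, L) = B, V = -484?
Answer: 84985087/502 ≈ 1.6929e+5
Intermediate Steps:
H = 1/1338 ≈ 0.00074738
d(h) = -1/502
(N(-353, V) - 1*(-169646)) - d(H) = (-353 - 1*(-169646)) - 1*(-1/502) = (-353 + 169646) + 1/502 = 169293 + 1/502 = 84985087/502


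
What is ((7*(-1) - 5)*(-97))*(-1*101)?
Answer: -117564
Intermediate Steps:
((7*(-1) - 5)*(-97))*(-1*101) = ((-7 - 5)*(-97))*(-101) = -12*(-97)*(-101) = 1164*(-101) = -117564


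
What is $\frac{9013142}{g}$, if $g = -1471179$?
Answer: $- \frac{9013142}{1471179} \approx -6.1265$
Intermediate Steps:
$\frac{9013142}{g} = \frac{9013142}{-1471179} = 9013142 \left(- \frac{1}{1471179}\right) = - \frac{9013142}{1471179}$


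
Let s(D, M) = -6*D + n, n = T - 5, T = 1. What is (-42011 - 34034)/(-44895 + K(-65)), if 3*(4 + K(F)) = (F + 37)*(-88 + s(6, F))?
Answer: 228135/131113 ≈ 1.7400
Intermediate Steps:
n = -4 (n = 1 - 5 = -4)
s(D, M) = -4 - 6*D (s(D, M) = -6*D - 4 = -4 - 6*D)
K(F) = -4748/3 - 128*F/3 (K(F) = -4 + ((F + 37)*(-88 + (-4 - 6*6)))/3 = -4 + ((37 + F)*(-88 + (-4 - 36)))/3 = -4 + ((37 + F)*(-88 - 40))/3 = -4 + ((37 + F)*(-128))/3 = -4 + (-4736 - 128*F)/3 = -4 + (-4736/3 - 128*F/3) = -4748/3 - 128*F/3)
(-42011 - 34034)/(-44895 + K(-65)) = (-42011 - 34034)/(-44895 + (-4748/3 - 128/3*(-65))) = -76045/(-44895 + (-4748/3 + 8320/3)) = -76045/(-44895 + 3572/3) = -76045/(-131113/3) = -76045*(-3/131113) = 228135/131113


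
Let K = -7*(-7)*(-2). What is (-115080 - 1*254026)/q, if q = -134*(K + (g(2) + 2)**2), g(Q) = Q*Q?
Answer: -184553/4154 ≈ -44.428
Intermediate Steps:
g(Q) = Q**2
K = -98 (K = 49*(-2) = -98)
q = 8308 (q = -134*(-98 + (2**2 + 2)**2) = -134*(-98 + (4 + 2)**2) = -134*(-98 + 6**2) = -134*(-98 + 36) = -134*(-62) = 8308)
(-115080 - 1*254026)/q = (-115080 - 1*254026)/8308 = (-115080 - 254026)*(1/8308) = -369106*1/8308 = -184553/4154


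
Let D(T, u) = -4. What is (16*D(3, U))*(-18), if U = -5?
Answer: 1152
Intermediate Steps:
(16*D(3, U))*(-18) = (16*(-4))*(-18) = -64*(-18) = 1152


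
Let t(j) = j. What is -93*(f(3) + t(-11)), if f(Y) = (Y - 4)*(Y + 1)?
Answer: 1395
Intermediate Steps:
f(Y) = (1 + Y)*(-4 + Y) (f(Y) = (-4 + Y)*(1 + Y) = (1 + Y)*(-4 + Y))
-93*(f(3) + t(-11)) = -93*((-4 + 3² - 3*3) - 11) = -93*((-4 + 9 - 9) - 11) = -93*(-4 - 11) = -93*(-15) = 1395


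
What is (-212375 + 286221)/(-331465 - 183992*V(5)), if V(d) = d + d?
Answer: -73846/2171385 ≈ -0.034009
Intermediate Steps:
V(d) = 2*d
(-212375 + 286221)/(-331465 - 183992*V(5)) = (-212375 + 286221)/(-331465 - 367984*5) = 73846/(-331465 - 183992*10) = 73846/(-331465 - 1839920) = 73846/(-2171385) = 73846*(-1/2171385) = -73846/2171385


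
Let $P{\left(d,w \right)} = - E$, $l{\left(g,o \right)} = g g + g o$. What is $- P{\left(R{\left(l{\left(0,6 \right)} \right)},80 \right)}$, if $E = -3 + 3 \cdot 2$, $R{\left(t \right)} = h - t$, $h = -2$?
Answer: $3$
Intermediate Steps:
$l{\left(g,o \right)} = g^{2} + g o$
$R{\left(t \right)} = -2 - t$
$E = 3$ ($E = -3 + 6 = 3$)
$P{\left(d,w \right)} = -3$ ($P{\left(d,w \right)} = \left(-1\right) 3 = -3$)
$- P{\left(R{\left(l{\left(0,6 \right)} \right)},80 \right)} = \left(-1\right) \left(-3\right) = 3$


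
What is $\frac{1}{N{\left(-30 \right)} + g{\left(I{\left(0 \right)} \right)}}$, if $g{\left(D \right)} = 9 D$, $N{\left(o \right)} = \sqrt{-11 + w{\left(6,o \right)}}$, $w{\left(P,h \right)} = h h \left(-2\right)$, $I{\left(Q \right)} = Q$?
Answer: $- \frac{i \sqrt{1811}}{1811} \approx - 0.023499 i$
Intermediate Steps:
$w{\left(P,h \right)} = - 2 h^{2}$ ($w{\left(P,h \right)} = h^{2} \left(-2\right) = - 2 h^{2}$)
$N{\left(o \right)} = \sqrt{-11 - 2 o^{2}}$
$\frac{1}{N{\left(-30 \right)} + g{\left(I{\left(0 \right)} \right)}} = \frac{1}{\sqrt{-11 - 2 \left(-30\right)^{2}} + 9 \cdot 0} = \frac{1}{\sqrt{-11 - 1800} + 0} = \frac{1}{\sqrt{-1811} + 0} = \frac{1}{i \sqrt{1811} + 0} = \frac{1}{i \sqrt{1811}} = - \frac{i \sqrt{1811}}{1811}$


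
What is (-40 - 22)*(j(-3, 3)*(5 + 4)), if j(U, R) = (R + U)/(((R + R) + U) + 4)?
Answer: 0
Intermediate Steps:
j(U, R) = (R + U)/(4 + U + 2*R) (j(U, R) = (R + U)/((2*R + U) + 4) = (R + U)/((U + 2*R) + 4) = (R + U)/(4 + U + 2*R))
(-40 - 22)*(j(-3, 3)*(5 + 4)) = (-40 - 22)*(((3 - 3)/(4 - 3 + 2*3))*(5 + 4)) = -62*0/(4 - 3 + 6)*9 = -62*0/7*9 = -62*(⅐)*0*9 = -0*9 = -62*0 = 0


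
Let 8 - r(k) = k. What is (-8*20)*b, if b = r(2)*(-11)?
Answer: 10560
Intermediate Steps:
r(k) = 8 - k
b = -66 (b = (8 - 1*2)*(-11) = (8 - 2)*(-11) = 6*(-11) = -66)
(-8*20)*b = -8*20*(-66) = -160*(-66) = 10560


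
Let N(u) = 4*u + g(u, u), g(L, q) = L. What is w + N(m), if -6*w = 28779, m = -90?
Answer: -10493/2 ≈ -5246.5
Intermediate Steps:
N(u) = 5*u (N(u) = 4*u + u = 5*u)
w = -9593/2 (w = -⅙*28779 = -9593/2 ≈ -4796.5)
w + N(m) = -9593/2 + 5*(-90) = -9593/2 - 450 = -10493/2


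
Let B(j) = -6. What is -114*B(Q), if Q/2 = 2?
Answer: 684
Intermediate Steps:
Q = 4 (Q = 2*2 = 4)
-114*B(Q) = -114*(-6) = 684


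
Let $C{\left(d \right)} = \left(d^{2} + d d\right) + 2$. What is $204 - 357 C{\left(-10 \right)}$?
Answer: $-71910$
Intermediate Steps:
$C{\left(d \right)} = 2 + 2 d^{2}$ ($C{\left(d \right)} = \left(d^{2} + d^{2}\right) + 2 = 2 d^{2} + 2 = 2 + 2 d^{2}$)
$204 - 357 C{\left(-10 \right)} = 204 - 357 \left(2 + 2 \left(-10\right)^{2}\right) = 204 - 357 \left(2 + 2 \cdot 100\right) = 204 - 357 \left(2 + 200\right) = 204 - 72114 = -71910$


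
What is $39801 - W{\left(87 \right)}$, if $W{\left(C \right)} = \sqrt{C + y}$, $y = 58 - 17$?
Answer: $39801 - 8 \sqrt{2} \approx 39790.0$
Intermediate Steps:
$y = 41$ ($y = 58 - 17 = 41$)
$W{\left(C \right)} = \sqrt{41 + C}$ ($W{\left(C \right)} = \sqrt{C + 41} = \sqrt{41 + C}$)
$39801 - W{\left(87 \right)} = 39801 - \sqrt{41 + 87} = 39801 - \sqrt{128} = 39801 - 8 \sqrt{2}$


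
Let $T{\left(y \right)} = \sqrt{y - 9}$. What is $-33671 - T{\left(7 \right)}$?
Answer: $-33671 - i \sqrt{2} \approx -33671.0 - 1.4142 i$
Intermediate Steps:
$T{\left(y \right)} = \sqrt{-9 + y}$
$-33671 - T{\left(7 \right)} = -33671 - \sqrt{-9 + 7} = -33671 - \sqrt{-2} = -33671 - i \sqrt{2}$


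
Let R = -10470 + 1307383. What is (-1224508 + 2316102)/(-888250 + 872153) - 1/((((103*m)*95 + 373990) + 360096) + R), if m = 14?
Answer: -2366563800563/34898118933 ≈ -67.813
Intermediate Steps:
R = 1296913
(-1224508 + 2316102)/(-888250 + 872153) - 1/((((103*m)*95 + 373990) + 360096) + R) = (-1224508 + 2316102)/(-888250 + 872153) - 1/((((103*14)*95 + 373990) + 360096) + 1296913) = 1091594/(-16097) - 1/(((1442*95 + 373990) + 360096) + 1296913) = 1091594*(-1/16097) - 1/(((136990 + 373990) + 360096) + 1296913) = -1091594/16097 - 1/((510980 + 360096) + 1296913) = -1091594/16097 - 1/(871076 + 1296913) = -1091594/16097 - 1/2167989 = -2366563800563/34898118933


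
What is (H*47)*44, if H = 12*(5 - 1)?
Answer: 99264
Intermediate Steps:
H = 48 (H = 12*4 = 48)
(H*47)*44 = (48*47)*44 = 2256*44 = 99264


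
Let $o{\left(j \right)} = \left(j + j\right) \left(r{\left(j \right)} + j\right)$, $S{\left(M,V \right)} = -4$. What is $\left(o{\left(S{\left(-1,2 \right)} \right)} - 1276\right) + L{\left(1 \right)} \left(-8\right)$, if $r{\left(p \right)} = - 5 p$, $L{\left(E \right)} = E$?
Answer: $-1412$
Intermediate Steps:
$o{\left(j \right)} = - 8 j^{2}$ ($o{\left(j \right)} = \left(j + j\right) \left(- 5 j + j\right) = 2 j \left(- 4 j\right) = - 8 j^{2}$)
$\left(o{\left(S{\left(-1,2 \right)} \right)} - 1276\right) + L{\left(1 \right)} \left(-8\right) = \left(- 8 \left(-4\right)^{2} - 1276\right) + 1 \left(-8\right) = \left(\left(-8\right) 16 - 1276\right) - 8 = \left(-128 - 1276\right) - 8 = -1404 - 8 = -1412$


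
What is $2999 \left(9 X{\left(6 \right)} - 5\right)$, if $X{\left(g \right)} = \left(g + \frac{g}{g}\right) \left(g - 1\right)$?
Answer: $929690$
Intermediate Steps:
$X{\left(g \right)} = \left(1 + g\right) \left(-1 + g\right)$ ($X{\left(g \right)} = \left(g + 1\right) \left(-1 + g\right) = \left(1 + g\right) \left(-1 + g\right)$)
$2999 \left(9 X{\left(6 \right)} - 5\right) = 2999 \left(9 \left(-1 + 6^{2}\right) - 5\right) = 2999 \left(9 \left(-1 + 36\right) - 5\right) = 2999 \left(9 \cdot 35 - 5\right) = 2999 \left(315 - 5\right) = 2999 \cdot 310 = 929690$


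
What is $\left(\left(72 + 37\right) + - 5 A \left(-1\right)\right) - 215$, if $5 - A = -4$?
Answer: $-61$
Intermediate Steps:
$A = 9$ ($A = 5 - -4 = 5 + 4 = 9$)
$\left(\left(72 + 37\right) + - 5 A \left(-1\right)\right) - 215 = \left(\left(72 + 37\right) + \left(-5\right) 9 \left(-1\right)\right) - 215 = \left(109 - -45\right) - 215 = \left(109 + 45\right) - 215 = 154 - 215 = -61$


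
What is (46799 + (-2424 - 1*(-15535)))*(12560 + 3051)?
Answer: 935255010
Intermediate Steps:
(46799 + (-2424 - 1*(-15535)))*(12560 + 3051) = (46799 + (-2424 + 15535))*15611 = (46799 + 13111)*15611 = 59910*15611 = 935255010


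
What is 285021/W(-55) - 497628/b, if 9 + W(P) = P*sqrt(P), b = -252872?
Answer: -70728913305/5261507704 + 15676155*I*sqrt(55)/166456 ≈ -13.443 + 698.43*I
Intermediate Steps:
W(P) = -9 + P**(3/2) (W(P) = -9 + P*sqrt(P) = -9 + P**(3/2))
285021/W(-55) - 497628/b = 285021/(-9 + (-55)**(3/2)) - 497628/(-252872) = 285021/(-9 - 55*I*sqrt(55)) - 497628*(-1/252872) = 285021/(-9 - 55*I*sqrt(55)) + 124407/63218 = 124407/63218 + 285021/(-9 - 55*I*sqrt(55))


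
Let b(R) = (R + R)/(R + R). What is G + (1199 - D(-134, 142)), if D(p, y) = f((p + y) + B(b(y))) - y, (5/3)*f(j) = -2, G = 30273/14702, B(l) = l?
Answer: 98816487/73510 ≈ 1344.3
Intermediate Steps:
b(R) = 1 (b(R) = (2*R)/((2*R)) = (2*R)*(1/(2*R)) = 1)
G = 30273/14702 (G = 30273*(1/14702) = 30273/14702 ≈ 2.0591)
f(j) = -6/5 (f(j) = (⅗)*(-2) = -6/5)
D(p, y) = -6/5 - y
G + (1199 - D(-134, 142)) = 30273/14702 + (1199 - (-6/5 - 1*142)) = 30273/14702 + (1199 - (-6/5 - 142)) = 30273/14702 + (1199 - 1*(-716/5)) = 30273/14702 + (1199 + 716/5) = 30273/14702 + 6711/5 = 98816487/73510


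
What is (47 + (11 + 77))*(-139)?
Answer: -18765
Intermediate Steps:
(47 + (11 + 77))*(-139) = (47 + 88)*(-139) = 135*(-139) = -18765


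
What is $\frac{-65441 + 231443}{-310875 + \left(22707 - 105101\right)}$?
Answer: $- \frac{166002}{393269} \approx -0.42211$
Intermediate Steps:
$\frac{-65441 + 231443}{-310875 + \left(22707 - 105101\right)} = \frac{166002}{-310875 + \left(22707 - 105101\right)} = \frac{166002}{-310875 - 82394} = \frac{166002}{-393269} = 166002 \left(- \frac{1}{393269}\right) = - \frac{166002}{393269}$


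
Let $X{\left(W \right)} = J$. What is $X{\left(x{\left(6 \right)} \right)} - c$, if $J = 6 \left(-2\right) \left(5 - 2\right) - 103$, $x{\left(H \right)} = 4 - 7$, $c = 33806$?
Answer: $-33945$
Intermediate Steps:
$x{\left(H \right)} = -3$ ($x{\left(H \right)} = 4 - 7 = -3$)
$J = -139$ ($J = \left(-12\right) 3 - 103 = -36 - 103 = -139$)
$X{\left(W \right)} = -139$
$X{\left(x{\left(6 \right)} \right)} - c = -139 - 33806 = -33945$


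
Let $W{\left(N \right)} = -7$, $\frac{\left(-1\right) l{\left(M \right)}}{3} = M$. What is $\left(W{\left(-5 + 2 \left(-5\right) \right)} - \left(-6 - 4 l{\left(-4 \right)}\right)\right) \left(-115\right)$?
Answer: $-5405$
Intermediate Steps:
$l{\left(M \right)} = - 3 M$
$\left(W{\left(-5 + 2 \left(-5\right) \right)} - \left(-6 - 4 l{\left(-4 \right)}\right)\right) \left(-115\right) = \left(-7 - \left(-6 - \left(-12\right) \left(-4\right)\right)\right) \left(-115\right) = \left(-7 + \left(3 - \left(-3 - 48\right)\right)\right) \left(-115\right) = \left(-7 + \left(3 - -51\right)\right) \left(-115\right) = \left(-7 + \left(3 + 51\right)\right) \left(-115\right) = \left(-7 + 54\right) \left(-115\right) = 47 \left(-115\right) = -5405$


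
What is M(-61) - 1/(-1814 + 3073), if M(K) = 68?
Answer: 85611/1259 ≈ 67.999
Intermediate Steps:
M(-61) - 1/(-1814 + 3073) = 68 - 1/(-1814 + 3073) = 68 - 1/1259 = 85611/1259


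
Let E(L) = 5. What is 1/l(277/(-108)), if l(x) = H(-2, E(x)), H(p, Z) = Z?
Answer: ⅕ ≈ 0.20000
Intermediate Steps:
l(x) = 5
1/l(277/(-108)) = 1/5 = ⅕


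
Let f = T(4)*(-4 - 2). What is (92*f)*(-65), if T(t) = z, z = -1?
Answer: -35880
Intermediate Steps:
T(t) = -1
f = 6 (f = -(-4 - 2) = -1*(-6) = 6)
(92*f)*(-65) = (92*6)*(-65) = 552*(-65) = -35880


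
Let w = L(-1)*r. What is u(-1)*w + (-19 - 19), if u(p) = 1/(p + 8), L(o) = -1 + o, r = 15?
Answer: -296/7 ≈ -42.286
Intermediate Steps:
u(p) = 1/(8 + p)
w = -30 (w = (-1 - 1)*15 = -2*15 = -30)
u(-1)*w + (-19 - 19) = -30/(8 - 1) + (-19 - 19) = -30/7 - 38 = -296/7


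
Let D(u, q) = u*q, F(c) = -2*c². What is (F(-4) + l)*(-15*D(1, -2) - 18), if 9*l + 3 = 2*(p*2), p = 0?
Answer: -388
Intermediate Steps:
l = -⅓ (l = -⅓ + (2*(0*2))/9 = -⅓ + (2*0)/9 = -⅓ + (⅑)*0 = -⅓ + 0 = -⅓ ≈ -0.33333)
D(u, q) = q*u
(F(-4) + l)*(-15*D(1, -2) - 18) = (-2*(-4)² - ⅓)*(-(-30) - 18) = (-2*16 - ⅓)*(-15*(-2) - 18) = (-32 - ⅓)*(30 - 18) = -97/3*12 = -388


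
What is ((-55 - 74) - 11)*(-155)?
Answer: 21700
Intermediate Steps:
((-55 - 74) - 11)*(-155) = (-129 - 11)*(-155) = -140*(-155) = 21700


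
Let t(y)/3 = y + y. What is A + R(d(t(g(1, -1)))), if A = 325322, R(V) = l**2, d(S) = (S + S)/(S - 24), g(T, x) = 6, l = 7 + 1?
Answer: 325386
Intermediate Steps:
l = 8
t(y) = 6*y (t(y) = 3*(y + y) = 3*(2*y) = 6*y)
d(S) = 2*S/(-24 + S) (d(S) = (2*S)/(-24 + S) = 2*S/(-24 + S))
R(V) = 64 (R(V) = 8**2 = 64)
A + R(d(t(g(1, -1)))) = 325322 + 64 = 325386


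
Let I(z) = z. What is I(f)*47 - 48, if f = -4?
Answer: -236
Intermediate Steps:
I(f)*47 - 48 = -4*47 - 48 = -188 - 48 = -236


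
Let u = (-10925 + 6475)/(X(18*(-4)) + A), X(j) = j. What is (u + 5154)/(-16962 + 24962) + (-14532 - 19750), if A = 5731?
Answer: -387996385491/11318000 ≈ -34281.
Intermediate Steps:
u = -4450/5659 (u = (-10925 + 6475)/(18*(-4) + 5731) = -4450/(-72 + 5731) = -4450/5659 ≈ -0.78636)
(u + 5154)/(-16962 + 24962) + (-14532 - 19750) = (-4450/5659 + 5154)/(-16962 + 24962) + (-14532 - 19750) = (29162036/5659)/8000 - 34282 = (29162036/5659)*(1/8000) - 34282 = 7290509/11318000 - 34282 = -387996385491/11318000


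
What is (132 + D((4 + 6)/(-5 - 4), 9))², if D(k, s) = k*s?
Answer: 14884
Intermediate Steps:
(132 + D((4 + 6)/(-5 - 4), 9))² = (132 + ((4 + 6)/(-5 - 4))*9)² = (132 + (10/(-9))*9)² = (132 + (10*(-⅑))*9)² = (132 - 10/9*9)² = (132 - 10)² = 122² = 14884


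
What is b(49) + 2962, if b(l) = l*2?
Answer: 3060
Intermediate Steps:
b(l) = 2*l
b(49) + 2962 = 2*49 + 2962 = 98 + 2962 = 3060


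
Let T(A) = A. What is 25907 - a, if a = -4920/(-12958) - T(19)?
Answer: 167972094/6479 ≈ 25926.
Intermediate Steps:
a = -120641/6479 (a = -4920/(-12958) - 1*19 = -4920*(-1/12958) - 19 = 2460/6479 - 19 = -120641/6479 ≈ -18.620)
25907 - a = 25907 - 1*(-120641/6479) = 25907 + 120641/6479 = 167972094/6479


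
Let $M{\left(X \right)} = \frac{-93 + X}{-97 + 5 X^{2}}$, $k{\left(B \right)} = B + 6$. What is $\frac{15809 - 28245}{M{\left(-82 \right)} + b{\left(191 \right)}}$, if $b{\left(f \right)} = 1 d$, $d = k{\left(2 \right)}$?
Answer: $- \frac{59556004}{38287} \approx -1555.5$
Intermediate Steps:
$k{\left(B \right)} = 6 + B$
$d = 8$ ($d = 6 + 2 = 8$)
$M{\left(X \right)} = \frac{-93 + X}{-97 + 5 X^{2}}$
$b{\left(f \right)} = 8$ ($b{\left(f \right)} = 1 \cdot 8 = 8$)
$\frac{15809 - 28245}{M{\left(-82 \right)} + b{\left(191 \right)}} = \frac{15809 - 28245}{\frac{-93 - 82}{-97 + 5 \left(-82\right)^{2}} + 8} = - \frac{12436}{\frac{1}{-97 + 5 \cdot 6724} \left(-175\right) + 8} = - \frac{12436}{\frac{1}{-97 + 33620} \left(-175\right) + 8} = - \frac{12436}{\frac{1}{33523} \left(-175\right) + 8} = - \frac{12436}{- \frac{25}{4789} + 8} = - \frac{12436}{\frac{38287}{4789}} = \left(-12436\right) \frac{4789}{38287} = - \frac{59556004}{38287}$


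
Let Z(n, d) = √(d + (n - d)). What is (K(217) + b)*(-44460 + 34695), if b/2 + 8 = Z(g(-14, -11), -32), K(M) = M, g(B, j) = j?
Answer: -1962765 - 19530*I*√11 ≈ -1.9628e+6 - 64774.0*I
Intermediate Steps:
Z(n, d) = √n
b = -16 + 2*I*√11 (b = -16 + 2*√(-11) = -16 + 2*(I*√11) = -16 + 2*I*√11 ≈ -16.0 + 6.6332*I)
(K(217) + b)*(-44460 + 34695) = (217 + (-16 + 2*I*√11))*(-44460 + 34695) = (201 + 2*I*√11)*(-9765) = -1962765 - 19530*I*√11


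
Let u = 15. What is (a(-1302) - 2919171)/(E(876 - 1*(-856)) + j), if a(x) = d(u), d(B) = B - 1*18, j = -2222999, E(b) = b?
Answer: 2919174/2221267 ≈ 1.3142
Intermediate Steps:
d(B) = -18 + B (d(B) = B - 18 = -18 + B)
a(x) = -3 (a(x) = -18 + 15 = -3)
(a(-1302) - 2919171)/(E(876 - 1*(-856)) + j) = (-3 - 2919171)/((876 - 1*(-856)) - 2222999) = -2919174/((876 + 856) - 2222999) = -2919174/(1732 - 2222999) = -2919174/(-2221267) = -2919174*(-1/2221267) = 2919174/2221267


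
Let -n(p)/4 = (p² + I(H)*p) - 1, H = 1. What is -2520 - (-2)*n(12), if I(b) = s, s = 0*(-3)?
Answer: -3664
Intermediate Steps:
s = 0
I(b) = 0
n(p) = 4 - 4*p² (n(p) = -4*((p² + 0*p) - 1) = -4*((p² + 0) - 1) = -4*(p² - 1) = -4*(-1 + p²) = 4 - 4*p²)
-2520 - (-2)*n(12) = -2520 - (-2)*(4 - 4*12²) = -2520 - (-2)*(4 - 4*144) = -2520 - (-2)*(4 - 576) = -2520 - (-2)*(-572) = -2520 - 1*1144 = -2520 - 1144 = -3664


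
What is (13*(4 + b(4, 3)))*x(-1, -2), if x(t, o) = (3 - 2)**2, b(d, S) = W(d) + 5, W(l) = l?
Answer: 169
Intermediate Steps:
b(d, S) = 5 + d (b(d, S) = d + 5 = 5 + d)
x(t, o) = 1 (x(t, o) = 1**2 = 1)
(13*(4 + b(4, 3)))*x(-1, -2) = (13*(4 + (5 + 4)))*1 = (13*(4 + 9))*1 = (13*13)*1 = 169*1 = 169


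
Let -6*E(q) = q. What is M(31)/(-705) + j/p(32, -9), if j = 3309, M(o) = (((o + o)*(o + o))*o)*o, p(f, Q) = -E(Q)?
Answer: -5249314/705 ≈ -7445.8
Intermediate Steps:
E(q) = -q/6
p(f, Q) = Q/6 (p(f, Q) = -(-1)*Q/6 = Q/6)
M(o) = 4*o⁴ (M(o) = (((2*o)*(2*o))*o)*o = ((4*o²)*o)*o = (4*o³)*o = 4*o⁴)
M(31)/(-705) + j/p(32, -9) = (4*31⁴)/(-705) + 3309/(((⅙)*(-9))) = (4*923521)*(-1/705) + 3309/(-3/2) = 3694084*(-1/705) + 3309*(-⅔) = -3694084/705 - 2206 = -5249314/705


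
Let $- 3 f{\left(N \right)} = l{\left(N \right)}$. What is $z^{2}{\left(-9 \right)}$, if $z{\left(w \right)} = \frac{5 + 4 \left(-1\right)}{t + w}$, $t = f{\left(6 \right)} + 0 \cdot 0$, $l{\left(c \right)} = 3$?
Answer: $\frac{1}{100} \approx 0.01$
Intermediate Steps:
$f{\left(N \right)} = -1$ ($f{\left(N \right)} = \left(- \frac{1}{3}\right) 3 = -1$)
$t = -1$ ($t = -1 + 0 \cdot 0 = -1 + 0 = -1$)
$z{\left(w \right)} = \frac{1}{-1 + w}$ ($z{\left(w \right)} = \frac{5 + 4 \left(-1\right)}{-1 + w} = \frac{5 - 4}{-1 + w} = 1 \frac{1}{-1 + w} = \frac{1}{-1 + w}$)
$z^{2}{\left(-9 \right)} = \left(\frac{1}{-1 - 9}\right)^{2} = \left(\frac{1}{-10}\right)^{2} = \left(- \frac{1}{10}\right)^{2} = \frac{1}{100}$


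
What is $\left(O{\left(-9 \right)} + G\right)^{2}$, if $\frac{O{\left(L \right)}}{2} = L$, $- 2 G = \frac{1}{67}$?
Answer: $\frac{5822569}{17956} \approx 324.27$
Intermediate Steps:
$G = - \frac{1}{134}$ ($G = - \frac{1}{2 \cdot 67} = \left(- \frac{1}{2}\right) \frac{1}{67} = - \frac{1}{134} \approx -0.0074627$)
$O{\left(L \right)} = 2 L$
$\left(O{\left(-9 \right)} + G\right)^{2} = \left(2 \left(-9\right) - \frac{1}{134}\right)^{2} = \left(-18 - \frac{1}{134}\right)^{2} = \left(- \frac{2413}{134}\right)^{2} = \frac{5822569}{17956}$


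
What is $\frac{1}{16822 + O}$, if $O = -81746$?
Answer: $- \frac{1}{64924} \approx -1.5403 \cdot 10^{-5}$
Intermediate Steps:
$\frac{1}{16822 + O} = \frac{1}{16822 - 81746} = \frac{1}{-64924} = - \frac{1}{64924}$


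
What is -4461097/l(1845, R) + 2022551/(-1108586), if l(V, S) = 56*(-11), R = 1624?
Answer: 2472131893713/341444488 ≈ 7240.2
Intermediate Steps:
l(V, S) = -616
-4461097/l(1845, R) + 2022551/(-1108586) = -4461097/(-616) + 2022551/(-1108586) = -4461097*(-1/616) + 2022551*(-1/1108586) = 4461097/616 - 2022551/1108586 = 2472131893713/341444488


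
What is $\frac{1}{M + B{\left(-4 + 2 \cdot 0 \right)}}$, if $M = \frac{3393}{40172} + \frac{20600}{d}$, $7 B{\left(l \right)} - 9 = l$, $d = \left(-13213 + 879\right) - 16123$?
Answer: $\frac{727474748}{54450257} \approx 13.36$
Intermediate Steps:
$d = -28457$ ($d = -12334 - 16123 = -28457$)
$B{\left(l \right)} = \frac{9}{7} + \frac{l}{7}$
$M = - \frac{66453509}{103924964}$ ($M = \frac{3393}{40172} + \frac{20600}{-28457} = 3393 \cdot \frac{1}{40172} + 20600 \left(- \frac{1}{28457}\right) = \frac{3393}{40172} - \frac{20600}{28457} = - \frac{66453509}{103924964} \approx -0.63944$)
$\frac{1}{M + B{\left(-4 + 2 \cdot 0 \right)}} = \frac{1}{- \frac{66453509}{103924964} + \left(\frac{9}{7} + \frac{-4 + 2 \cdot 0}{7}\right)} = \frac{1}{- \frac{66453509}{103924964} + \left(\frac{9}{7} + \frac{-4 + 0}{7}\right)} = \frac{1}{- \frac{66453509}{103924964} + \left(\frac{9}{7} + \frac{1}{7} \left(-4\right)\right)} = \frac{1}{- \frac{66453509}{103924964} + \left(\frac{9}{7} - \frac{4}{7}\right)} = \frac{1}{- \frac{66453509}{103924964} + \frac{5}{7}} = \frac{1}{\frac{54450257}{727474748}} = \frac{727474748}{54450257}$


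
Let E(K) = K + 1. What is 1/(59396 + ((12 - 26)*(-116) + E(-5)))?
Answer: 1/61016 ≈ 1.6389e-5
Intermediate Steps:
E(K) = 1 + K
1/(59396 + ((12 - 26)*(-116) + E(-5))) = 1/(59396 + ((12 - 26)*(-116) + (1 - 5))) = 1/(59396 + (-14*(-116) - 4)) = 1/(59396 + (1624 - 4)) = 1/(59396 + 1620) = 1/61016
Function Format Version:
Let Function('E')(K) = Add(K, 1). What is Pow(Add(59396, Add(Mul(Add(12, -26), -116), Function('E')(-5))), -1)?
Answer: Rational(1, 61016) ≈ 1.6389e-5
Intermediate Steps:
Function('E')(K) = Add(1, K)
Pow(Add(59396, Add(Mul(Add(12, -26), -116), Function('E')(-5))), -1) = Pow(Add(59396, Add(Mul(Add(12, -26), -116), Add(1, -5))), -1) = Pow(Add(59396, Add(Mul(-14, -116), -4)), -1) = Pow(Add(59396, Add(1624, -4)), -1) = Pow(Add(59396, 1620), -1) = Pow(61016, -1) = Rational(1, 61016)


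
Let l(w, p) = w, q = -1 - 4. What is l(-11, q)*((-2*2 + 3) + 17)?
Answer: -176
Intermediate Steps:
q = -5
l(-11, q)*((-2*2 + 3) + 17) = -11*((-2*2 + 3) + 17) = -11*((-4 + 3) + 17) = -11*(-1 + 17) = -11*16 = -176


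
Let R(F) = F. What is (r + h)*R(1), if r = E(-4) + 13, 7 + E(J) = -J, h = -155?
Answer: -145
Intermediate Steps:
E(J) = -7 - J
r = 10 (r = (-7 - 1*(-4)) + 13 = (-7 + 4) + 13 = -3 + 13 = 10)
(r + h)*R(1) = (10 - 155)*1 = -145*1 = -145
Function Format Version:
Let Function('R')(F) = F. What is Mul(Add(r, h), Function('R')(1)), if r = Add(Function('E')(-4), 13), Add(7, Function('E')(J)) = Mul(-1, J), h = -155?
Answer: -145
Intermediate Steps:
Function('E')(J) = Add(-7, Mul(-1, J))
r = 10 (r = Add(Add(-7, Mul(-1, -4)), 13) = Add(Add(-7, 4), 13) = Add(-3, 13) = 10)
Mul(Add(r, h), Function('R')(1)) = Mul(Add(10, -155), 1) = Mul(-145, 1) = -145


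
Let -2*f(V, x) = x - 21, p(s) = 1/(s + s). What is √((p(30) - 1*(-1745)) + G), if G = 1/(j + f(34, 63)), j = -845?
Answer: √294454091985/12990 ≈ 41.773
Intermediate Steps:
p(s) = 1/(2*s)
f(V, x) = 21/2 - x/2 (f(V, x) = -(x - 21)/2 = -(-21 + x)/2 = 21/2 - x/2)
G = -1/866 (G = 1/(-845 + (21/2 - ½*63)) = 1/(-845 + (21/2 - 63/2)) = 1/(-845 - 21) = 1/(-866) = -1/866 ≈ -0.0011547)
√((p(30) - 1*(-1745)) + G) = √(((½)/30 - 1*(-1745)) - 1/866) = √(((½)*(1/30) + 1745) - 1/866) = √((1/60 + 1745) - 1/866) = √(104701/60 - 1/866) = √(45335503/25980) = √294454091985/12990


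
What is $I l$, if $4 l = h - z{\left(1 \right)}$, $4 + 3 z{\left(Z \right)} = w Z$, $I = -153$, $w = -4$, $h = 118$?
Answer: $- \frac{9231}{2} \approx -4615.5$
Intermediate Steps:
$z{\left(Z \right)} = - \frac{4}{3} - \frac{4 Z}{3}$ ($z{\left(Z \right)} = - \frac{4}{3} + \frac{\left(-4\right) Z}{3} = - \frac{4}{3} - \frac{4 Z}{3}$)
$l = \frac{181}{6}$ ($l = \frac{118 - \left(- \frac{4}{3} - \frac{4}{3}\right)}{4} = \frac{118 - - \frac{8}{3}}{4} = \frac{118 + \frac{8}{3}}{4} = \frac{1}{4} \cdot \frac{362}{3} = \frac{181}{6} \approx 30.167$)
$I l = \left(-153\right) \frac{181}{6} = - \frac{9231}{2}$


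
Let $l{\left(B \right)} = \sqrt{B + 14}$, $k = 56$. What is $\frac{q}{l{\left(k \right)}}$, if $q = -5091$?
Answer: $- \frac{5091 \sqrt{70}}{70} \approx -608.49$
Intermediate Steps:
$l{\left(B \right)} = \sqrt{14 + B}$
$\frac{q}{l{\left(k \right)}} = - \frac{5091}{\sqrt{14 + 56}} = - \frac{5091}{\sqrt{70}} = - 5091 \frac{\sqrt{70}}{70} = - \frac{5091 \sqrt{70}}{70}$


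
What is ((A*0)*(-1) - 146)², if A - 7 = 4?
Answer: 21316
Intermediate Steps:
A = 11 (A = 7 + 4 = 11)
((A*0)*(-1) - 146)² = ((11*0)*(-1) - 146)² = (0*(-1) - 146)² = (0 - 146)² = (-146)² = 21316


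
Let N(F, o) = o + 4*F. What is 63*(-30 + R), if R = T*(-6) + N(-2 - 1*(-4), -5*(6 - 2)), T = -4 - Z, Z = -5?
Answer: -3024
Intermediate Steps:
T = 1 (T = -4 - 1*(-5) = -4 + 5 = 1)
R = -18 (R = 1*(-6) + (-5*(6 - 2) + 4*(-2 - 1*(-4))) = -6 + (-5*4 + 4*(-2 + 4)) = -6 + (-20 + 4*2) = -6 + (-20 + 8) = -6 - 12 = -18)
63*(-30 + R) = 63*(-30 - 18) = 63*(-48) = -3024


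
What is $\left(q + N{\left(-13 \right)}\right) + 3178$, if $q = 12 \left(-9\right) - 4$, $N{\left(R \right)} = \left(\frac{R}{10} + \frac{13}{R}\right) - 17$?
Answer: $\frac{30467}{10} \approx 3046.7$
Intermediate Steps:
$N{\left(R \right)} = -17 + \frac{13}{R} + \frac{R}{10}$ ($N{\left(R \right)} = \left(R \frac{1}{10} + \frac{13}{R}\right) - 17 = \left(\frac{R}{10} + \frac{13}{R}\right) - 17 = \left(\frac{13}{R} + \frac{R}{10}\right) - 17 = -17 + \frac{13}{R} + \frac{R}{10}$)
$q = -112$ ($q = -108 - 4 = -112$)
$\left(q + N{\left(-13 \right)}\right) + 3178 = \left(-112 + \left(-17 + \frac{13}{-13} + \frac{1}{10} \left(-13\right)\right)\right) + 3178 = \left(-112 - \frac{193}{10}\right) + 3178 = - \frac{1313}{10} + 3178 = \frac{30467}{10}$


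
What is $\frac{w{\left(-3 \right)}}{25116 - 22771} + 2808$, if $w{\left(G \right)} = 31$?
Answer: $\frac{6584791}{2345} \approx 2808.0$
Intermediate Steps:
$\frac{w{\left(-3 \right)}}{25116 - 22771} + 2808 = \frac{31}{25116 - 22771} + 2808 = \frac{31}{2345} + 2808 = \frac{6584791}{2345}$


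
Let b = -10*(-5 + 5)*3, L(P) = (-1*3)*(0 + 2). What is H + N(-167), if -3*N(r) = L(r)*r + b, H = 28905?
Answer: 28571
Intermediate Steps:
L(P) = -6 (L(P) = -3*2 = -6)
b = 0 (b = -0*3 = -10*0 = 0)
N(r) = 2*r (N(r) = -(-6*r + 0)/3 = -(-2)*r = 2*r)
H + N(-167) = 28905 + 2*(-167) = 28905 - 334 = 28571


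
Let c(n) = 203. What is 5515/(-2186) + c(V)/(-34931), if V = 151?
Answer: -193088223/76359166 ≈ -2.5287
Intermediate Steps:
5515/(-2186) + c(V)/(-34931) = 5515/(-2186) + 203/(-34931) = 5515*(-1/2186) + 203*(-1/34931) = -5515/2186 - 203/34931 = -193088223/76359166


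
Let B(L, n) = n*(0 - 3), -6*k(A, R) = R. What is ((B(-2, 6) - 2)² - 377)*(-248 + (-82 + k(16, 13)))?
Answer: -45839/6 ≈ -7639.8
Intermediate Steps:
k(A, R) = -R/6
B(L, n) = -3*n (B(L, n) = n*(-3) = -3*n)
((B(-2, 6) - 2)² - 377)*(-248 + (-82 + k(16, 13))) = ((-3*6 - 2)² - 377)*(-248 + (-82 - ⅙*13)) = ((-18 - 2)² - 377)*(-248 + (-82 - 13/6)) = ((-20)² - 377)*(-248 - 505/6) = (400 - 377)*(-1993/6) = 23*(-1993/6) = -45839/6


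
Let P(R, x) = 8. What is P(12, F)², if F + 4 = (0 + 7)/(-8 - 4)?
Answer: 64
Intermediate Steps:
F = -55/12 (F = -4 + (0 + 7)/(-8 - 4) = -4 + 7/(-12) = -4 + 7*(-1/12) = -4 - 7/12 = -55/12 ≈ -4.5833)
P(12, F)² = 8² = 64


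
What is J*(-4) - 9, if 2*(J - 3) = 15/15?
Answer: -23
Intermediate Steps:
J = 7/2 (J = 3 + (15/15)/2 = 3 + (15*(1/15))/2 = 3 + (½)*1 = 3 + ½ = 7/2 ≈ 3.5000)
J*(-4) - 9 = (7/2)*(-4) - 9 = -14 - 9 = -23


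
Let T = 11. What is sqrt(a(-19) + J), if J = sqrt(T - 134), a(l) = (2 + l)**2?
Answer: sqrt(289 + I*sqrt(123)) ≈ 17.003 + 0.3261*I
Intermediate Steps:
J = I*sqrt(123) (J = sqrt(11 - 134) = sqrt(-123) = I*sqrt(123) ≈ 11.091*I)
sqrt(a(-19) + J) = sqrt((2 - 19)**2 + I*sqrt(123)) = sqrt((-17)**2 + I*sqrt(123)) = sqrt(289 + I*sqrt(123))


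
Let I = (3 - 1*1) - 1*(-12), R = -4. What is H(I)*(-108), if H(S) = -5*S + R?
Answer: 7992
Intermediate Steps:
I = 14 (I = (3 - 1) + 12 = 2 + 12 = 14)
H(S) = -4 - 5*S (H(S) = -5*S - 4 = -4 - 5*S)
H(I)*(-108) = (-4 - 5*14)*(-108) = (-4 - 70)*(-108) = -74*(-108) = 7992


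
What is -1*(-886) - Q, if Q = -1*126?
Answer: 1012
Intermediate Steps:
Q = -126
-1*(-886) - Q = -1*(-886) - 1*(-126) = 886 + 126 = 1012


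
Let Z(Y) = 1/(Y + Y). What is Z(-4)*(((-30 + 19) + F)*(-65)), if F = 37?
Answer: 845/4 ≈ 211.25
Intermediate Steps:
Z(Y) = 1/(2*Y)
Z(-4)*(((-30 + 19) + F)*(-65)) = ((½)/(-4))*(((-30 + 19) + 37)*(-65)) = ((½)*(-¼))*((-11 + 37)*(-65)) = -13*(-65)/4 = -⅛*(-1690) = 845/4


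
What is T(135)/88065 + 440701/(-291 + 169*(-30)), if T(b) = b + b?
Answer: -862419691/10491477 ≈ -82.202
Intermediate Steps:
T(b) = 2*b
T(135)/88065 + 440701/(-291 + 169*(-30)) = (2*135)/88065 + 440701/(-291 + 169*(-30)) = 270*(1/88065) + 440701/(-291 - 5070) = 6/1957 + 440701/(-5361) = 6/1957 + 440701*(-1/5361) = 6/1957 - 440701/5361 = -862419691/10491477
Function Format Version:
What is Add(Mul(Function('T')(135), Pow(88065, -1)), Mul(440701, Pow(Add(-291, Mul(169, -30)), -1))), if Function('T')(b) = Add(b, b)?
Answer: Rational(-862419691, 10491477) ≈ -82.202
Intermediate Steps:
Function('T')(b) = Mul(2, b)
Add(Mul(Function('T')(135), Pow(88065, -1)), Mul(440701, Pow(Add(-291, Mul(169, -30)), -1))) = Add(Mul(Mul(2, 135), Pow(88065, -1)), Mul(440701, Pow(Add(-291, Mul(169, -30)), -1))) = Add(Mul(270, Rational(1, 88065)), Mul(440701, Pow(Add(-291, -5070), -1))) = Add(Rational(6, 1957), Mul(440701, Pow(-5361, -1))) = Add(Rational(6, 1957), Mul(440701, Rational(-1, 5361))) = Add(Rational(6, 1957), Rational(-440701, 5361)) = Rational(-862419691, 10491477)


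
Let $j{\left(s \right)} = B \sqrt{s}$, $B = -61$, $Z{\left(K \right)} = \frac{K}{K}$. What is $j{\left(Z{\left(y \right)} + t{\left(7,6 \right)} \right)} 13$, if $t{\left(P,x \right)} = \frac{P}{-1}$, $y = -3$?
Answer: $- 793 i \sqrt{6} \approx - 1942.4 i$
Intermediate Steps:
$Z{\left(K \right)} = 1$
$t{\left(P,x \right)} = - P$ ($t{\left(P,x \right)} = P \left(-1\right) = - P$)
$j{\left(s \right)} = - 61 \sqrt{s}$
$j{\left(Z{\left(y \right)} + t{\left(7,6 \right)} \right)} 13 = - 61 \sqrt{1 - 7} \cdot 13 = - 61 \sqrt{-6} \cdot 13 = - 61 i \sqrt{6} \cdot 13 = - 793 i \sqrt{6}$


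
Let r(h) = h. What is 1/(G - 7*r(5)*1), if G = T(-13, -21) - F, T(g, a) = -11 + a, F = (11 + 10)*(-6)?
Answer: 1/59 ≈ 0.016949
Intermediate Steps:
F = -126 (F = 21*(-6) = -126)
G = 94 (G = (-11 - 21) - 1*(-126) = -32 + 126 = 94)
1/(G - 7*r(5)*1) = 1/(94 - 7*5*1) = 1/(94 - 35*1) = 1/(94 - 35) = 1/59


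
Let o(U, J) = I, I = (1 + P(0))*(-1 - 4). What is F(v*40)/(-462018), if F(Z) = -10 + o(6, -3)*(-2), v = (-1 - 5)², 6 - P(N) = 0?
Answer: -10/77003 ≈ -0.00012987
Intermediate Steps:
P(N) = 6 (P(N) = 6 - 1*0 = 6 + 0 = 6)
v = 36 (v = (-6)² = 36)
I = -35 (I = (1 + 6)*(-1 - 4) = 7*(-5) = -35)
o(U, J) = -35
F(Z) = 60 (F(Z) = -10 - 35*(-2) = -10 + 70 = 60)
F(v*40)/(-462018) = 60/(-462018) = 60*(-1/462018) = -10/77003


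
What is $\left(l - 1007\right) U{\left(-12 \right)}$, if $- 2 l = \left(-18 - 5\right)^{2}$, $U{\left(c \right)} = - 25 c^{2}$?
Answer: $4577400$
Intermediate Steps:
$l = - \frac{529}{2}$ ($l = - \frac{\left(-18 - 5\right)^{2}}{2} = - \frac{\left(-23\right)^{2}}{2} = \left(- \frac{1}{2}\right) 529 = - \frac{529}{2} \approx -264.5$)
$\left(l - 1007\right) U{\left(-12 \right)} = \left(- \frac{529}{2} - 1007\right) \left(- 25 \left(-12\right)^{2}\right) = - \frac{2543 \left(\left(-25\right) 144\right)}{2} = \left(- \frac{2543}{2}\right) \left(-3600\right) = 4577400$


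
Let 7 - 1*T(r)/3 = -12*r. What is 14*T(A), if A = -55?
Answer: -27426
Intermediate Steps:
T(r) = 21 + 36*r (T(r) = 21 - (-36)*r = 21 + 36*r)
14*T(A) = 14*(21 + 36*(-55)) = 14*(21 - 1980) = 14*(-1959) = -27426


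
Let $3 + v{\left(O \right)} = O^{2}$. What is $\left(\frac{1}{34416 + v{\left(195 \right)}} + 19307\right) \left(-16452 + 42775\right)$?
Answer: $\frac{36814307172841}{72438} \approx 5.0822 \cdot 10^{8}$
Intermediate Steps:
$v{\left(O \right)} = -3 + O^{2}$
$\left(\frac{1}{34416 + v{\left(195 \right)}} + 19307\right) \left(-16452 + 42775\right) = \left(\frac{1}{34416 - \left(3 - 195^{2}\right)} + 19307\right) \left(-16452 + 42775\right) = \left(\frac{1}{34416 + \left(-3 + 38025\right)} + 19307\right) 26323 = \left(\frac{1}{34416 + 38022} + 19307\right) 26323 = \left(\frac{1}{72438} + 19307\right) 26323 = \frac{1398560467}{72438} \cdot 26323 = \frac{36814307172841}{72438}$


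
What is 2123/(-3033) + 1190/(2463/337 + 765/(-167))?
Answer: 33800031977/77602338 ≈ 435.55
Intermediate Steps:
2123/(-3033) + 1190/(2463/337 + 765/(-167)) = 2123*(-1/3033) + 1190/(2463*(1/337) + 765*(-1/167)) = -2123/3033 + 1190/(2463/337 - 765/167) = -2123/3033 + 1190/(153516/56279) = -2123/3033 + 1190*(56279/153516) = -2123/3033 + 33486005/76758 = 33800031977/77602338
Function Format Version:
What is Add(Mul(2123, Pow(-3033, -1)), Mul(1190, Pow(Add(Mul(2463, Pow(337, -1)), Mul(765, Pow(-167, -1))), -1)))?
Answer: Rational(33800031977, 77602338) ≈ 435.55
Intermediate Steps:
Add(Mul(2123, Pow(-3033, -1)), Mul(1190, Pow(Add(Mul(2463, Pow(337, -1)), Mul(765, Pow(-167, -1))), -1))) = Add(Mul(2123, Rational(-1, 3033)), Mul(1190, Pow(Add(Mul(2463, Rational(1, 337)), Mul(765, Rational(-1, 167))), -1))) = Add(Rational(-2123, 3033), Mul(1190, Pow(Add(Rational(2463, 337), Rational(-765, 167)), -1))) = Add(Rational(-2123, 3033), Mul(1190, Pow(Rational(153516, 56279), -1))) = Add(Rational(-2123, 3033), Mul(1190, Rational(56279, 153516))) = Add(Rational(-2123, 3033), Rational(33486005, 76758)) = Rational(33800031977, 77602338)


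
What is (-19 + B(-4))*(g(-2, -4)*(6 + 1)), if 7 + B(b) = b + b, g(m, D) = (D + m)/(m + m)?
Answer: -357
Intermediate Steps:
g(m, D) = (D + m)/(2*m) (g(m, D) = (D + m)/((2*m)) = (D + m)*(1/(2*m)) = (D + m)/(2*m))
B(b) = -7 + 2*b (B(b) = -7 + (b + b) = -7 + 2*b)
(-19 + B(-4))*(g(-2, -4)*(6 + 1)) = (-19 + (-7 + 2*(-4)))*(((1/2)*(-4 - 2)/(-2))*(6 + 1)) = (-19 + (-7 - 8))*(((1/2)*(-1/2)*(-6))*7) = (-19 - 15)*((3/2)*7) = -34*21/2 = -357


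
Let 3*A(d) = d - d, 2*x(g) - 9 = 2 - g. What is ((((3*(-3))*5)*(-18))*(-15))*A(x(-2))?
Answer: 0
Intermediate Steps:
x(g) = 11/2 - g/2 (x(g) = 9/2 + (2 - g)/2 = 9/2 + (1 - g/2) = 11/2 - g/2)
A(d) = 0 (A(d) = (d - d)/3 = (⅓)*0 = 0)
((((3*(-3))*5)*(-18))*(-15))*A(x(-2)) = ((((3*(-3))*5)*(-18))*(-15))*0 = ((-9*5*(-18))*(-15))*0 = (-45*(-18)*(-15))*0 = (810*(-15))*0 = -12150*0 = 0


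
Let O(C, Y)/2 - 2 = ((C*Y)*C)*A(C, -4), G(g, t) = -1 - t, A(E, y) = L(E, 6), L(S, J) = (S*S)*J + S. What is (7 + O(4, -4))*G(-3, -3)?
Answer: -25578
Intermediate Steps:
L(S, J) = S + J*S² (L(S, J) = S²*J + S = J*S² + S = S + J*S²)
A(E, y) = E*(1 + 6*E)
O(C, Y) = 4 + 2*Y*C³*(1 + 6*C) (O(C, Y) = 4 + 2*(((C*Y)*C)*(C*(1 + 6*C))) = 4 + 2*((Y*C²)*(C*(1 + 6*C))) = 4 + 2*(Y*C³*(1 + 6*C)) = 4 + 2*Y*C³*(1 + 6*C))
(7 + O(4, -4))*G(-3, -3) = (7 + (4 + 2*(-4)*4³*(1 + 6*4)))*(-1 - 1*(-3)) = (7 + (4 + 2*(-4)*64*(1 + 24)))*(-1 + 3) = (7 + (4 + 2*(-4)*64*25))*2 = (7 + (4 - 12800))*2 = (7 - 12796)*2 = -12789*2 = -25578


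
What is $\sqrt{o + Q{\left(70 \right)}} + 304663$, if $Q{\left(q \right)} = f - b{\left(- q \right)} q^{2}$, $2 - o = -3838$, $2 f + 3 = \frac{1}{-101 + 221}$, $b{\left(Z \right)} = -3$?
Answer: $304663 + \frac{\sqrt{66738615}}{60} \approx 3.048 \cdot 10^{5}$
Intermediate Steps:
$f = - \frac{359}{240}$ ($f = - \frac{3}{2} + \frac{1}{2 \left(-101 + 221\right)} = - \frac{3}{2} + \frac{1}{2 \cdot 120} = - \frac{3}{2} + \frac{1}{2} \cdot \frac{1}{120} = - \frac{3}{2} + \frac{1}{240} = - \frac{359}{240} \approx -1.4958$)
$o = 3840$ ($o = 2 - -3838 = 2 + 3838 = 3840$)
$Q{\left(q \right)} = - \frac{359}{240} + 3 q^{2}$ ($Q{\left(q \right)} = - \frac{359}{240} - - 3 q^{2} = - \frac{359}{240} + 3 q^{2}$)
$\sqrt{o + Q{\left(70 \right)}} + 304663 = \sqrt{3840 - \left(\frac{359}{240} - 3 \cdot 70^{2}\right)} + 304663 = \sqrt{3840 + \left(- \frac{359}{240} + 3 \cdot 4900\right)} + 304663 = \sqrt{3840 + \left(- \frac{359}{240} + 14700\right)} + 304663 = \sqrt{3840 + \frac{3527641}{240}} + 304663 = \sqrt{\frac{4449241}{240}} + 304663 = \frac{\sqrt{66738615}}{60} + 304663 = 304663 + \frac{\sqrt{66738615}}{60}$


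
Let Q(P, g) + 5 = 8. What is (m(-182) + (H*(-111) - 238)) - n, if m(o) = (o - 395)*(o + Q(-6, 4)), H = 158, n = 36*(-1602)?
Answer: 143179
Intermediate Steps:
n = -57672
Q(P, g) = 3 (Q(P, g) = -5 + 8 = 3)
m(o) = (-395 + o)*(3 + o) (m(o) = (o - 395)*(o + 3) = (-395 + o)*(3 + o))
(m(-182) + (H*(-111) - 238)) - n = ((-1185 + (-182)² - 392*(-182)) + (158*(-111) - 238)) - 1*(-57672) = ((-1185 + 33124 + 71344) + (-17538 - 238)) + 57672 = (103283 - 17776) + 57672 = 85507 + 57672 = 143179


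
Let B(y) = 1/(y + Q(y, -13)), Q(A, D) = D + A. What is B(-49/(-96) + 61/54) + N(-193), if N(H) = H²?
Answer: 156408119/4199 ≈ 37249.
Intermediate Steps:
Q(A, D) = A + D
B(y) = 1/(-13 + 2*y) (B(y) = 1/(y + (y - 13)) = 1/(y + (-13 + y)) = 1/(-13 + 2*y))
B(-49/(-96) + 61/54) + N(-193) = 1/(-13 + 2*(-49/(-96) + 61/54)) + (-193)² = 1/(-13 + 2*(-49*(-1/96) + 61*(1/54))) + 37249 = 1/(-13 + 2*(49/96 + 61/54)) + 37249 = 1/(-13 + 2*(1417/864)) + 37249 = 1/(-13 + 1417/432) + 37249 = 1/(-4199/432) + 37249 = -432/4199 + 37249 = 156408119/4199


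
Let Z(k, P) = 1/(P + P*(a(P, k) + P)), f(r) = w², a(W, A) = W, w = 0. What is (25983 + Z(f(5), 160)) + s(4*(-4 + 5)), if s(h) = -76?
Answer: 1330583521/51360 ≈ 25907.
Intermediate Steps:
f(r) = 0 (f(r) = 0² = 0)
Z(k, P) = 1/(P + 2*P²) (Z(k, P) = 1/(P + P*(P + P)) = 1/(P + P*(2*P)) = 1/(P + 2*P²))
(25983 + Z(f(5), 160)) + s(4*(-4 + 5)) = (25983 + 1/(160*(1 + 2*160))) - 76 = (25983 + 1/(160*(1 + 320))) - 76 = (25983 + (1/160)/321) - 76 = (25983 + (1/160)*(1/321)) - 76 = (25983 + 1/51360) - 76 = 1334486881/51360 - 76 = 1330583521/51360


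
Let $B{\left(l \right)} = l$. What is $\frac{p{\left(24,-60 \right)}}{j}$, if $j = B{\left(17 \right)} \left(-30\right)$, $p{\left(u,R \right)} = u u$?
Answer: $- \frac{96}{85} \approx -1.1294$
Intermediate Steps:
$p{\left(u,R \right)} = u^{2}$
$j = -510$ ($j = 17 \left(-30\right) = -510$)
$\frac{p{\left(24,-60 \right)}}{j} = \frac{24^{2}}{-510} = 576 \left(- \frac{1}{510}\right) = - \frac{96}{85}$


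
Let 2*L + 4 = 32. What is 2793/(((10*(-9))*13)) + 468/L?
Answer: 84743/2730 ≈ 31.041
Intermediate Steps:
L = 14 (L = -2 + (½)*32 = -2 + 16 = 14)
2793/(((10*(-9))*13)) + 468/L = 2793/(((10*(-9))*13)) + 468/14 = 2793/((-90*13)) + 468*(1/14) = 2793/(-1170) + 234/7 = 2793*(-1/1170) + 234/7 = -931/390 + 234/7 = 84743/2730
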